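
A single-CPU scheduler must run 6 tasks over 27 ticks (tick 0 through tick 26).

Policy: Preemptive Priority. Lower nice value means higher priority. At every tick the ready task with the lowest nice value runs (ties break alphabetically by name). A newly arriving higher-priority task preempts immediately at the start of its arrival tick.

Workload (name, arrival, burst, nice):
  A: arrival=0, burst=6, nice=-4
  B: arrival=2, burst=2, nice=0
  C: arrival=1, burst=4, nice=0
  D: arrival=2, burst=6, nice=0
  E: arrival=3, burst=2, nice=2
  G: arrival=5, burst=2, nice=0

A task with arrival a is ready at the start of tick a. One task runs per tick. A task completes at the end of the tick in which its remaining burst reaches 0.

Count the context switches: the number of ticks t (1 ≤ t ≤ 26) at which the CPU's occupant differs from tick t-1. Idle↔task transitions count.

context switches = 6

t=0: ready={A} → run A
t=1: ready={A,C} → run A
t=2: ready={A,B,C,D} → run A
t=3: ready={A,B,C,D,E} → run A
t=4: ready={A,B,C,D,E} → run A
t=5: ready={A,B,C,D,E,G} → run A
t=6: ready={B,C,D,E,G} → run B
t=7: ready={B,C,D,E,G} → run B
t=8: ready={C,D,E,G} → run C
t=9: ready={C,D,E,G} → run C
t=10: ready={C,D,E,G} → run C
t=11: ready={C,D,E,G} → run C
t=12: ready={D,E,G} → run D
t=13: ready={D,E,G} → run D
t=14: ready={D,E,G} → run D
t=15: ready={D,E,G} → run D
t=16: ready={D,E,G} → run D
t=17: ready={D,E,G} → run D
t=18: ready={E,G} → run G
t=19: ready={E,G} → run G
t=20: ready={E} → run E
t=21: ready={E} → run E
t=22: (idle)
t=23: (idle)
t=24: (idle)
t=25: (idle)
t=26: (idle)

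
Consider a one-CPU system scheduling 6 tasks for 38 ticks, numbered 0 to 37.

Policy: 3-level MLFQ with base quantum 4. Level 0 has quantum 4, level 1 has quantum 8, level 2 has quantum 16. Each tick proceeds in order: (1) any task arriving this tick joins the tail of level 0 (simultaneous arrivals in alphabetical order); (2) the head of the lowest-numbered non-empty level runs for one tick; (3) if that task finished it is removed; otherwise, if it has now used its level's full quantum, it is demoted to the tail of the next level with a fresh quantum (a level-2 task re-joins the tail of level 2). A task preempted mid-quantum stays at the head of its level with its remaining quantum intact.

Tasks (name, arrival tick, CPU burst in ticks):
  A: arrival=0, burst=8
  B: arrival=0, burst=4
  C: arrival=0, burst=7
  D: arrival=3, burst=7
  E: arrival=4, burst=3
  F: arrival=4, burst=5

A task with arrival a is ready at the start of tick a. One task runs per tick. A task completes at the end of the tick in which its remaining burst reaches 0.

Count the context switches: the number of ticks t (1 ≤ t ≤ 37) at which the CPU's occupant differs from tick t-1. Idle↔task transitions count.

t=0: L0/L1/L2 = ABC/-/- → run A
t=1: L0/L1/L2 = ABC/-/- → run A
t=2: L0/L1/L2 = ABC/-/- → run A
t=3: L0/L1/L2 = ABCD/-/- → run A
t=4: L0/L1/L2 = BCDEF/A/- → run B
t=5: L0/L1/L2 = BCDEF/A/- → run B
t=6: L0/L1/L2 = BCDEF/A/- → run B
t=7: L0/L1/L2 = BCDEF/A/- → run B
t=8: L0/L1/L2 = CDEF/A/- → run C
t=9: L0/L1/L2 = CDEF/A/- → run C
t=10: L0/L1/L2 = CDEF/A/- → run C
t=11: L0/L1/L2 = CDEF/A/- → run C
t=12: L0/L1/L2 = DEF/AC/- → run D
t=13: L0/L1/L2 = DEF/AC/- → run D
t=14: L0/L1/L2 = DEF/AC/- → run D
t=15: L0/L1/L2 = DEF/AC/- → run D
t=16: L0/L1/L2 = EF/ACD/- → run E
t=17: L0/L1/L2 = EF/ACD/- → run E
t=18: L0/L1/L2 = EF/ACD/- → run E
t=19: L0/L1/L2 = F/ACD/- → run F
t=20: L0/L1/L2 = F/ACD/- → run F
t=21: L0/L1/L2 = F/ACD/- → run F
t=22: L0/L1/L2 = F/ACD/- → run F
t=23: L0/L1/L2 = -/ACDF/- → run A
t=24: L0/L1/L2 = -/ACDF/- → run A
t=25: L0/L1/L2 = -/ACDF/- → run A
t=26: L0/L1/L2 = -/ACDF/- → run A
t=27: L0/L1/L2 = -/CDF/- → run C
t=28: L0/L1/L2 = -/CDF/- → run C
t=29: L0/L1/L2 = -/CDF/- → run C
t=30: L0/L1/L2 = -/DF/- → run D
t=31: L0/L1/L2 = -/DF/- → run D
t=32: L0/L1/L2 = -/DF/- → run D
t=33: L0/L1/L2 = -/F/- → run F
t=34: (idle)
t=35: (idle)
t=36: (idle)
t=37: (idle)

context switches = 10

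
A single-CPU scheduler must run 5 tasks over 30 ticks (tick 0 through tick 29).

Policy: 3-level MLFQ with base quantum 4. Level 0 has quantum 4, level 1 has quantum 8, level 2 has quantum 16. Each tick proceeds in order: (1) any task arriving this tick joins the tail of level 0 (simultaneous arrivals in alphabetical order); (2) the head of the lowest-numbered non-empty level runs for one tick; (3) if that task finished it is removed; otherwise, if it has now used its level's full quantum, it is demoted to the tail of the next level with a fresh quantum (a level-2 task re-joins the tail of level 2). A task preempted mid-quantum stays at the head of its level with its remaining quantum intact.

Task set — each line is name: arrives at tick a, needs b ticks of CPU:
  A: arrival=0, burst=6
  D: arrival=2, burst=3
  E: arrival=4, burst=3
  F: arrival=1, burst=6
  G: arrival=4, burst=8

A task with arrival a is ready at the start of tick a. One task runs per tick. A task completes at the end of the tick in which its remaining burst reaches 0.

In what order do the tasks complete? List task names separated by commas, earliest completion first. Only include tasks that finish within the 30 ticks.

completion order = D, E, A, F, G

t=0: L0/L1/L2 = A/-/- → run A
t=1: L0/L1/L2 = AF/-/- → run A
t=2: L0/L1/L2 = AFD/-/- → run A
t=3: L0/L1/L2 = AFD/-/- → run A
t=4: L0/L1/L2 = FDEG/A/- → run F
t=5: L0/L1/L2 = FDEG/A/- → run F
t=6: L0/L1/L2 = FDEG/A/- → run F
t=7: L0/L1/L2 = FDEG/A/- → run F
t=8: L0/L1/L2 = DEG/AF/- → run D
t=9: L0/L1/L2 = DEG/AF/- → run D
t=10: L0/L1/L2 = DEG/AF/- → run D
t=11: L0/L1/L2 = EG/AF/- → run E
t=12: L0/L1/L2 = EG/AF/- → run E
t=13: L0/L1/L2 = EG/AF/- → run E
t=14: L0/L1/L2 = G/AF/- → run G
t=15: L0/L1/L2 = G/AF/- → run G
t=16: L0/L1/L2 = G/AF/- → run G
t=17: L0/L1/L2 = G/AF/- → run G
t=18: L0/L1/L2 = -/AFG/- → run A
t=19: L0/L1/L2 = -/AFG/- → run A
t=20: L0/L1/L2 = -/FG/- → run F
t=21: L0/L1/L2 = -/FG/- → run F
t=22: L0/L1/L2 = -/G/- → run G
t=23: L0/L1/L2 = -/G/- → run G
t=24: L0/L1/L2 = -/G/- → run G
t=25: L0/L1/L2 = -/G/- → run G
t=26: (idle)
t=27: (idle)
t=28: (idle)
t=29: (idle)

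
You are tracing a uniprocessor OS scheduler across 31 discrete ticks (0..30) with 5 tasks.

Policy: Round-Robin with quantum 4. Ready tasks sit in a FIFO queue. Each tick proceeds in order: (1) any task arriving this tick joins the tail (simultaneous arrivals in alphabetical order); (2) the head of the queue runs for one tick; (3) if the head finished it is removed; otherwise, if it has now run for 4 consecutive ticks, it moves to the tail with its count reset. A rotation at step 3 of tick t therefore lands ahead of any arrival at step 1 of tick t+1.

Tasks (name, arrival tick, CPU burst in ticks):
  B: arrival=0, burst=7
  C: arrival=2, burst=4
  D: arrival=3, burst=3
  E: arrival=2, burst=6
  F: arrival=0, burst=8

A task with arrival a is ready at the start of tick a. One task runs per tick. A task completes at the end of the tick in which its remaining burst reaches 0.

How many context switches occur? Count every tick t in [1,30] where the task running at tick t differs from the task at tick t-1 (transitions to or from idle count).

t=0: queue=[B,F] q_used=0 → run B
t=1: queue=[B,F] q_used=1 → run B
t=2: queue=[B,F,C,E] q_used=2 → run B
t=3: queue=[B,F,C,E,D] q_used=3 → run B
t=4: queue=[F,C,E,D,B] q_used=0 → run F
t=5: queue=[F,C,E,D,B] q_used=1 → run F
t=6: queue=[F,C,E,D,B] q_used=2 → run F
t=7: queue=[F,C,E,D,B] q_used=3 → run F
t=8: queue=[C,E,D,B,F] q_used=0 → run C
t=9: queue=[C,E,D,B,F] q_used=1 → run C
t=10: queue=[C,E,D,B,F] q_used=2 → run C
t=11: queue=[C,E,D,B,F] q_used=3 → run C
t=12: queue=[E,D,B,F] q_used=0 → run E
t=13: queue=[E,D,B,F] q_used=1 → run E
t=14: queue=[E,D,B,F] q_used=2 → run E
t=15: queue=[E,D,B,F] q_used=3 → run E
t=16: queue=[D,B,F,E] q_used=0 → run D
t=17: queue=[D,B,F,E] q_used=1 → run D
t=18: queue=[D,B,F,E] q_used=2 → run D
t=19: queue=[B,F,E] q_used=0 → run B
t=20: queue=[B,F,E] q_used=1 → run B
t=21: queue=[B,F,E] q_used=2 → run B
t=22: queue=[F,E] q_used=0 → run F
t=23: queue=[F,E] q_used=1 → run F
t=24: queue=[F,E] q_used=2 → run F
t=25: queue=[F,E] q_used=3 → run F
t=26: queue=[E] q_used=0 → run E
t=27: queue=[E] q_used=1 → run E
t=28: (idle)
t=29: (idle)
t=30: (idle)

context switches = 8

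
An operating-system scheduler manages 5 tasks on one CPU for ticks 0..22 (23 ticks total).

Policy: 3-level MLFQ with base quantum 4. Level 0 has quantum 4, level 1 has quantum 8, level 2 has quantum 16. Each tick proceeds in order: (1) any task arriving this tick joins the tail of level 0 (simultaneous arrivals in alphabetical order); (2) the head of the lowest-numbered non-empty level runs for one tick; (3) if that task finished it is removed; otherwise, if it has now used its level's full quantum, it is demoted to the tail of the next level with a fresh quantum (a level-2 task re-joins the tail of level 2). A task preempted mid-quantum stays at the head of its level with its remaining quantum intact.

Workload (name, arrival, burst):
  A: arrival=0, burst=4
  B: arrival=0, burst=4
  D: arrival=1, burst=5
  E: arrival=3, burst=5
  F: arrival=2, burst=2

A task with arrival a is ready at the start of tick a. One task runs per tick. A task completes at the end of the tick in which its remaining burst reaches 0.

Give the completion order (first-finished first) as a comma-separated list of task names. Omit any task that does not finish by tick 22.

t=0: L0/L1/L2 = AB/-/- → run A
t=1: L0/L1/L2 = ABD/-/- → run A
t=2: L0/L1/L2 = ABDF/-/- → run A
t=3: L0/L1/L2 = ABDFE/-/- → run A
t=4: L0/L1/L2 = BDFE/-/- → run B
t=5: L0/L1/L2 = BDFE/-/- → run B
t=6: L0/L1/L2 = BDFE/-/- → run B
t=7: L0/L1/L2 = BDFE/-/- → run B
t=8: L0/L1/L2 = DFE/-/- → run D
t=9: L0/L1/L2 = DFE/-/- → run D
t=10: L0/L1/L2 = DFE/-/- → run D
t=11: L0/L1/L2 = DFE/-/- → run D
t=12: L0/L1/L2 = FE/D/- → run F
t=13: L0/L1/L2 = FE/D/- → run F
t=14: L0/L1/L2 = E/D/- → run E
t=15: L0/L1/L2 = E/D/- → run E
t=16: L0/L1/L2 = E/D/- → run E
t=17: L0/L1/L2 = E/D/- → run E
t=18: L0/L1/L2 = -/DE/- → run D
t=19: L0/L1/L2 = -/E/- → run E
t=20: (idle)
t=21: (idle)
t=22: (idle)

completion order = A, B, F, D, E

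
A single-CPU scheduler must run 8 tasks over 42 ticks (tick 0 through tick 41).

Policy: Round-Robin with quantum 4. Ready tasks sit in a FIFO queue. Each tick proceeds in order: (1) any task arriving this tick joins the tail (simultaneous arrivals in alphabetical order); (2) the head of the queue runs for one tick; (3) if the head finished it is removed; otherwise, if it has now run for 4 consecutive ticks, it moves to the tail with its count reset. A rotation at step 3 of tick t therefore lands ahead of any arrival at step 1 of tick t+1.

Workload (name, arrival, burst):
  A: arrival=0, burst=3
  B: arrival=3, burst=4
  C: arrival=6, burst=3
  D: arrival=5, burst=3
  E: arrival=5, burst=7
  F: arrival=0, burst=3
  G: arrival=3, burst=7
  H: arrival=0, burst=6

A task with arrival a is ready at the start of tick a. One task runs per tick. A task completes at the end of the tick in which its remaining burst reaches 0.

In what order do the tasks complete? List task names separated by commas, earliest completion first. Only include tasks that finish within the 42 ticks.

completion order = A, F, B, D, C, H, G, E

t=0: queue=[A,F,H] q_used=0 → run A
t=1: queue=[A,F,H] q_used=1 → run A
t=2: queue=[A,F,H] q_used=2 → run A
t=3: queue=[F,H,B,G] q_used=0 → run F
t=4: queue=[F,H,B,G] q_used=1 → run F
t=5: queue=[F,H,B,G,D,E] q_used=2 → run F
t=6: queue=[H,B,G,D,E,C] q_used=0 → run H
t=7: queue=[H,B,G,D,E,C] q_used=1 → run H
t=8: queue=[H,B,G,D,E,C] q_used=2 → run H
t=9: queue=[H,B,G,D,E,C] q_used=3 → run H
t=10: queue=[B,G,D,E,C,H] q_used=0 → run B
t=11: queue=[B,G,D,E,C,H] q_used=1 → run B
t=12: queue=[B,G,D,E,C,H] q_used=2 → run B
t=13: queue=[B,G,D,E,C,H] q_used=3 → run B
t=14: queue=[G,D,E,C,H] q_used=0 → run G
t=15: queue=[G,D,E,C,H] q_used=1 → run G
t=16: queue=[G,D,E,C,H] q_used=2 → run G
t=17: queue=[G,D,E,C,H] q_used=3 → run G
t=18: queue=[D,E,C,H,G] q_used=0 → run D
t=19: queue=[D,E,C,H,G] q_used=1 → run D
t=20: queue=[D,E,C,H,G] q_used=2 → run D
t=21: queue=[E,C,H,G] q_used=0 → run E
t=22: queue=[E,C,H,G] q_used=1 → run E
t=23: queue=[E,C,H,G] q_used=2 → run E
t=24: queue=[E,C,H,G] q_used=3 → run E
t=25: queue=[C,H,G,E] q_used=0 → run C
t=26: queue=[C,H,G,E] q_used=1 → run C
t=27: queue=[C,H,G,E] q_used=2 → run C
t=28: queue=[H,G,E] q_used=0 → run H
t=29: queue=[H,G,E] q_used=1 → run H
t=30: queue=[G,E] q_used=0 → run G
t=31: queue=[G,E] q_used=1 → run G
t=32: queue=[G,E] q_used=2 → run G
t=33: queue=[E] q_used=0 → run E
t=34: queue=[E] q_used=1 → run E
t=35: queue=[E] q_used=2 → run E
t=36: (idle)
t=37: (idle)
t=38: (idle)
t=39: (idle)
t=40: (idle)
t=41: (idle)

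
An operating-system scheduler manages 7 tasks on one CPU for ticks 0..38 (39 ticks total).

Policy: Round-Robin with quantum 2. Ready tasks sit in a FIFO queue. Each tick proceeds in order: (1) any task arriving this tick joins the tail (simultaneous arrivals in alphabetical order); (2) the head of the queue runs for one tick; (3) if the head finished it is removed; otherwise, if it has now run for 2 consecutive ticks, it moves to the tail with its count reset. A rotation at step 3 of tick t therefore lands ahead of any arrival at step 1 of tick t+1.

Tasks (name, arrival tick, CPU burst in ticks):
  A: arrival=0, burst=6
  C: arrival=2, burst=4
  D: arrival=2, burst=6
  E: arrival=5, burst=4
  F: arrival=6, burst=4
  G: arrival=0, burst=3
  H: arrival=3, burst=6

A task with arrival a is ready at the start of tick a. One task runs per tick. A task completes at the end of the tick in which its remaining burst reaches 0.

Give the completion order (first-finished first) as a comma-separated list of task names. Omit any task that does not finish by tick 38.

completion order = G, A, C, E, F, D, H

t=0: queue=[A,G] q_used=0 → run A
t=1: queue=[A,G] q_used=1 → run A
t=2: queue=[G,A,C,D] q_used=0 → run G
t=3: queue=[G,A,C,D,H] q_used=1 → run G
t=4: queue=[A,C,D,H,G] q_used=0 → run A
t=5: queue=[A,C,D,H,G,E] q_used=1 → run A
t=6: queue=[C,D,H,G,E,A,F] q_used=0 → run C
t=7: queue=[C,D,H,G,E,A,F] q_used=1 → run C
t=8: queue=[D,H,G,E,A,F,C] q_used=0 → run D
t=9: queue=[D,H,G,E,A,F,C] q_used=1 → run D
t=10: queue=[H,G,E,A,F,C,D] q_used=0 → run H
t=11: queue=[H,G,E,A,F,C,D] q_used=1 → run H
t=12: queue=[G,E,A,F,C,D,H] q_used=0 → run G
t=13: queue=[E,A,F,C,D,H] q_used=0 → run E
t=14: queue=[E,A,F,C,D,H] q_used=1 → run E
t=15: queue=[A,F,C,D,H,E] q_used=0 → run A
t=16: queue=[A,F,C,D,H,E] q_used=1 → run A
t=17: queue=[F,C,D,H,E] q_used=0 → run F
t=18: queue=[F,C,D,H,E] q_used=1 → run F
t=19: queue=[C,D,H,E,F] q_used=0 → run C
t=20: queue=[C,D,H,E,F] q_used=1 → run C
t=21: queue=[D,H,E,F] q_used=0 → run D
t=22: queue=[D,H,E,F] q_used=1 → run D
t=23: queue=[H,E,F,D] q_used=0 → run H
t=24: queue=[H,E,F,D] q_used=1 → run H
t=25: queue=[E,F,D,H] q_used=0 → run E
t=26: queue=[E,F,D,H] q_used=1 → run E
t=27: queue=[F,D,H] q_used=0 → run F
t=28: queue=[F,D,H] q_used=1 → run F
t=29: queue=[D,H] q_used=0 → run D
t=30: queue=[D,H] q_used=1 → run D
t=31: queue=[H] q_used=0 → run H
t=32: queue=[H] q_used=1 → run H
t=33: (idle)
t=34: (idle)
t=35: (idle)
t=36: (idle)
t=37: (idle)
t=38: (idle)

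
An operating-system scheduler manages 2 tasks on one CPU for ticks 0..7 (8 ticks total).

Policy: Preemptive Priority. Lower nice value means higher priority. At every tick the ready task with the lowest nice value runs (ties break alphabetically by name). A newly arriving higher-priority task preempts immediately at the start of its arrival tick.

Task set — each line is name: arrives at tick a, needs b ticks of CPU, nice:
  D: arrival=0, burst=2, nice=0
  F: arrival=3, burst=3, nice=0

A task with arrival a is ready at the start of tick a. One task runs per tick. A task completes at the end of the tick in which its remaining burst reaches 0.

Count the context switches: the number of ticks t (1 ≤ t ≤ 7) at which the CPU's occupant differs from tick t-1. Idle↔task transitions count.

context switches = 3

t=0: ready={D} → run D
t=1: ready={D} → run D
t=2: (idle)
t=3: ready={F} → run F
t=4: ready={F} → run F
t=5: ready={F} → run F
t=6: (idle)
t=7: (idle)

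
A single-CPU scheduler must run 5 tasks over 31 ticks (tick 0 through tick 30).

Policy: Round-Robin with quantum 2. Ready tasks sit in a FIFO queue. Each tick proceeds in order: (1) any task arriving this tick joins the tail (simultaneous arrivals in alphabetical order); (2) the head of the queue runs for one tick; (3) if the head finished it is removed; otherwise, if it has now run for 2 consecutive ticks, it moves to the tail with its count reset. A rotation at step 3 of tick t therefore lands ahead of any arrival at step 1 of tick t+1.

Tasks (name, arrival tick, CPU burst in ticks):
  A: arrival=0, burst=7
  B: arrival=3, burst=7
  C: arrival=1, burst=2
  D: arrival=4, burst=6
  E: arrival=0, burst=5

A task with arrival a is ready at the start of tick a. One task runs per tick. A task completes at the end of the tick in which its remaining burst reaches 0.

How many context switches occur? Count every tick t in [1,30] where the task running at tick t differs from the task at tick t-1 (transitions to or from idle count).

context switches = 15

t=0: queue=[A,E] q_used=0 → run A
t=1: queue=[A,E,C] q_used=1 → run A
t=2: queue=[E,C,A] q_used=0 → run E
t=3: queue=[E,C,A,B] q_used=1 → run E
t=4: queue=[C,A,B,E,D] q_used=0 → run C
t=5: queue=[C,A,B,E,D] q_used=1 → run C
t=6: queue=[A,B,E,D] q_used=0 → run A
t=7: queue=[A,B,E,D] q_used=1 → run A
t=8: queue=[B,E,D,A] q_used=0 → run B
t=9: queue=[B,E,D,A] q_used=1 → run B
t=10: queue=[E,D,A,B] q_used=0 → run E
t=11: queue=[E,D,A,B] q_used=1 → run E
t=12: queue=[D,A,B,E] q_used=0 → run D
t=13: queue=[D,A,B,E] q_used=1 → run D
t=14: queue=[A,B,E,D] q_used=0 → run A
t=15: queue=[A,B,E,D] q_used=1 → run A
t=16: queue=[B,E,D,A] q_used=0 → run B
t=17: queue=[B,E,D,A] q_used=1 → run B
t=18: queue=[E,D,A,B] q_used=0 → run E
t=19: queue=[D,A,B] q_used=0 → run D
t=20: queue=[D,A,B] q_used=1 → run D
t=21: queue=[A,B,D] q_used=0 → run A
t=22: queue=[B,D] q_used=0 → run B
t=23: queue=[B,D] q_used=1 → run B
t=24: queue=[D,B] q_used=0 → run D
t=25: queue=[D,B] q_used=1 → run D
t=26: queue=[B] q_used=0 → run B
t=27: (idle)
t=28: (idle)
t=29: (idle)
t=30: (idle)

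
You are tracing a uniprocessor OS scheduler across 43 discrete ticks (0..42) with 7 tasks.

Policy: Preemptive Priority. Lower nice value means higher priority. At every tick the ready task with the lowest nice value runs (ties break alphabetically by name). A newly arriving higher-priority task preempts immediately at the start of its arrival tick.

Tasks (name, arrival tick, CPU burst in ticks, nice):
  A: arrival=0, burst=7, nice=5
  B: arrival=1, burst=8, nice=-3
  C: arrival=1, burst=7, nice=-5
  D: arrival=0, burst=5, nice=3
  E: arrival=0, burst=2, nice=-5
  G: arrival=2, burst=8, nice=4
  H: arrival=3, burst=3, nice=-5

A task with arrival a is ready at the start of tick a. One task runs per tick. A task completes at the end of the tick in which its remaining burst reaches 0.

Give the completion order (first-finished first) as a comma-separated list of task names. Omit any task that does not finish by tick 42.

t=0: ready={A,D,E} → run E
t=1: ready={A,B,C,D,E} → run C
t=2: ready={A,B,C,D,E,G} → run C
t=3: ready={A,B,C,D,E,G,H} → run C
t=4: ready={A,B,C,D,E,G,H} → run C
t=5: ready={A,B,C,D,E,G,H} → run C
t=6: ready={A,B,C,D,E,G,H} → run C
t=7: ready={A,B,C,D,E,G,H} → run C
t=8: ready={A,B,D,E,G,H} → run E
t=9: ready={A,B,D,G,H} → run H
t=10: ready={A,B,D,G,H} → run H
t=11: ready={A,B,D,G,H} → run H
t=12: ready={A,B,D,G} → run B
t=13: ready={A,B,D,G} → run B
t=14: ready={A,B,D,G} → run B
t=15: ready={A,B,D,G} → run B
t=16: ready={A,B,D,G} → run B
t=17: ready={A,B,D,G} → run B
t=18: ready={A,B,D,G} → run B
t=19: ready={A,B,D,G} → run B
t=20: ready={A,D,G} → run D
t=21: ready={A,D,G} → run D
t=22: ready={A,D,G} → run D
t=23: ready={A,D,G} → run D
t=24: ready={A,D,G} → run D
t=25: ready={A,G} → run G
t=26: ready={A,G} → run G
t=27: ready={A,G} → run G
t=28: ready={A,G} → run G
t=29: ready={A,G} → run G
t=30: ready={A,G} → run G
t=31: ready={A,G} → run G
t=32: ready={A,G} → run G
t=33: ready={A} → run A
t=34: ready={A} → run A
t=35: ready={A} → run A
t=36: ready={A} → run A
t=37: ready={A} → run A
t=38: ready={A} → run A
t=39: ready={A} → run A
t=40: (idle)
t=41: (idle)
t=42: (idle)

completion order = C, E, H, B, D, G, A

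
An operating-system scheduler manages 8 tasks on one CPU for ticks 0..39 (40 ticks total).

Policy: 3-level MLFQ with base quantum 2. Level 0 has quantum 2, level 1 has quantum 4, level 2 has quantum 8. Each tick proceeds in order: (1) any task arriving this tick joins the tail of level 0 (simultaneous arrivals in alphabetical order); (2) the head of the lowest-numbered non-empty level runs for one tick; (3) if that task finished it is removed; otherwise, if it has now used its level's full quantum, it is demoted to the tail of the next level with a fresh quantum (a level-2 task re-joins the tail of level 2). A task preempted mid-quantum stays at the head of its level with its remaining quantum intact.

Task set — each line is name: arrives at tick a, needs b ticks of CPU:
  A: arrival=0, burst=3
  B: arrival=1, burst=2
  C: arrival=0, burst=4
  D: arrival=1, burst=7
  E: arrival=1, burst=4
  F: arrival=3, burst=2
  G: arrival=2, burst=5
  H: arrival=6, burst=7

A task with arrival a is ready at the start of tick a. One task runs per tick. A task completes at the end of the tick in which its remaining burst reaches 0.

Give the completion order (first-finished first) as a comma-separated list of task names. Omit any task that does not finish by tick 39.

completion order = B, F, A, C, E, G, D, H

t=0: L0/L1/L2 = AC/-/- → run A
t=1: L0/L1/L2 = ACBDE/-/- → run A
t=2: L0/L1/L2 = CBDEG/A/- → run C
t=3: L0/L1/L2 = CBDEGF/A/- → run C
t=4: L0/L1/L2 = BDEGF/AC/- → run B
t=5: L0/L1/L2 = BDEGF/AC/- → run B
t=6: L0/L1/L2 = DEGFH/AC/- → run D
t=7: L0/L1/L2 = DEGFH/AC/- → run D
t=8: L0/L1/L2 = EGFH/ACD/- → run E
t=9: L0/L1/L2 = EGFH/ACD/- → run E
t=10: L0/L1/L2 = GFH/ACDE/- → run G
t=11: L0/L1/L2 = GFH/ACDE/- → run G
t=12: L0/L1/L2 = FH/ACDEG/- → run F
t=13: L0/L1/L2 = FH/ACDEG/- → run F
t=14: L0/L1/L2 = H/ACDEG/- → run H
t=15: L0/L1/L2 = H/ACDEG/- → run H
t=16: L0/L1/L2 = -/ACDEGH/- → run A
t=17: L0/L1/L2 = -/CDEGH/- → run C
t=18: L0/L1/L2 = -/CDEGH/- → run C
t=19: L0/L1/L2 = -/DEGH/- → run D
t=20: L0/L1/L2 = -/DEGH/- → run D
t=21: L0/L1/L2 = -/DEGH/- → run D
t=22: L0/L1/L2 = -/DEGH/- → run D
t=23: L0/L1/L2 = -/EGH/D → run E
t=24: L0/L1/L2 = -/EGH/D → run E
t=25: L0/L1/L2 = -/GH/D → run G
t=26: L0/L1/L2 = -/GH/D → run G
t=27: L0/L1/L2 = -/GH/D → run G
t=28: L0/L1/L2 = -/H/D → run H
t=29: L0/L1/L2 = -/H/D → run H
t=30: L0/L1/L2 = -/H/D → run H
t=31: L0/L1/L2 = -/H/D → run H
t=32: L0/L1/L2 = -/-/DH → run D
t=33: L0/L1/L2 = -/-/H → run H
t=34: (idle)
t=35: (idle)
t=36: (idle)
t=37: (idle)
t=38: (idle)
t=39: (idle)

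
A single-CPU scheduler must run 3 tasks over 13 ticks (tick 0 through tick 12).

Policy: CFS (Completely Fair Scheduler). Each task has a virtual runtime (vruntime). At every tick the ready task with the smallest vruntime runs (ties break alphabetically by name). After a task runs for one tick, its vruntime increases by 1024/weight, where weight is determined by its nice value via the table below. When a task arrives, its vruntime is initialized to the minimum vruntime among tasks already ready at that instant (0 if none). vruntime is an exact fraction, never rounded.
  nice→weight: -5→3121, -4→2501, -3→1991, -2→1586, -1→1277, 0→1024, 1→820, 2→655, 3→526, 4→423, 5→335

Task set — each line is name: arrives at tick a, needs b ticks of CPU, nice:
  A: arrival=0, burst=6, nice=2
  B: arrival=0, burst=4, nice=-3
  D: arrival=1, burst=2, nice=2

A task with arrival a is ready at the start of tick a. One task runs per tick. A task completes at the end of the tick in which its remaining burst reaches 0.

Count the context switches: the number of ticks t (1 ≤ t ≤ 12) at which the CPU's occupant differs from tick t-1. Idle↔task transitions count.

context switches = 7

t=0: vr[A=0 B=0] → run A
t=1: vr[A=1024/655 B=0 D=0] → run B
t=2: vr[A=1024/655 B=1024/1991 D=0] → run D
t=3: vr[A=1024/655 B=1024/1991 D=1024/655] → run B
t=4: vr[A=1024/655 B=2048/1991 D=1024/655] → run B
t=5: vr[A=1024/655 B=3072/1991 D=1024/655] → run B
t=6: vr[A=1024/655 D=1024/655] → run A
t=7: vr[A=2048/655 D=1024/655] → run D
t=8: vr[A=2048/655] → run A
t=9: vr[A=3072/655] → run A
t=10: vr[A=4096/655] → run A
t=11: vr[A=1024/131] → run A
t=12: (idle)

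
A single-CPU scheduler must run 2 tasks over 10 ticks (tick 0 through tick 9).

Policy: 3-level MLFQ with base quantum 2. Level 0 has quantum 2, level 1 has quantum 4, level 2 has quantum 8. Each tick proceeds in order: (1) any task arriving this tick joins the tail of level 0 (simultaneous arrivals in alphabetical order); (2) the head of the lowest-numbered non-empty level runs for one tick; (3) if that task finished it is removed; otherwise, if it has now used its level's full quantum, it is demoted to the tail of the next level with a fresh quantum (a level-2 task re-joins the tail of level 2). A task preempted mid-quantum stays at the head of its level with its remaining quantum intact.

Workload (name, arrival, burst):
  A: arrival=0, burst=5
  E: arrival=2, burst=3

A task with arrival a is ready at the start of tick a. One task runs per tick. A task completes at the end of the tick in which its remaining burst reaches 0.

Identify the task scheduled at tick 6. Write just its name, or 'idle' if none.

t=0: L0/L1/L2 = A/-/- → run A
t=1: L0/L1/L2 = A/-/- → run A
t=2: L0/L1/L2 = E/A/- → run E
t=3: L0/L1/L2 = E/A/- → run E
t=4: L0/L1/L2 = -/AE/- → run A
t=5: L0/L1/L2 = -/AE/- → run A
t=6: L0/L1/L2 = -/AE/- → run A
t=7: L0/L1/L2 = -/E/- → run E
t=8: (idle)
t=9: (idle)

running at tick 6 = A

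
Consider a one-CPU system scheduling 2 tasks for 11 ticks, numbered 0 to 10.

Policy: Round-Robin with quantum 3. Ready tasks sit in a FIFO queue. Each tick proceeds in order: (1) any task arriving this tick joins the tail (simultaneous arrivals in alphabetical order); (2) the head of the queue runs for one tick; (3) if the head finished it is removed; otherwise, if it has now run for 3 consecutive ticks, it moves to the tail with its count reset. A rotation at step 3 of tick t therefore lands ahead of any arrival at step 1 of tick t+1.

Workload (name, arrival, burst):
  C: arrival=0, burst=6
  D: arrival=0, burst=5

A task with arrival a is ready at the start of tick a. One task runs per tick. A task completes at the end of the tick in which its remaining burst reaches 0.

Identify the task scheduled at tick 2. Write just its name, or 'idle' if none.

running at tick 2 = C

t=0: queue=[C,D] q_used=0 → run C
t=1: queue=[C,D] q_used=1 → run C
t=2: queue=[C,D] q_used=2 → run C
t=3: queue=[D,C] q_used=0 → run D
t=4: queue=[D,C] q_used=1 → run D
t=5: queue=[D,C] q_used=2 → run D
t=6: queue=[C,D] q_used=0 → run C
t=7: queue=[C,D] q_used=1 → run C
t=8: queue=[C,D] q_used=2 → run C
t=9: queue=[D] q_used=0 → run D
t=10: queue=[D] q_used=1 → run D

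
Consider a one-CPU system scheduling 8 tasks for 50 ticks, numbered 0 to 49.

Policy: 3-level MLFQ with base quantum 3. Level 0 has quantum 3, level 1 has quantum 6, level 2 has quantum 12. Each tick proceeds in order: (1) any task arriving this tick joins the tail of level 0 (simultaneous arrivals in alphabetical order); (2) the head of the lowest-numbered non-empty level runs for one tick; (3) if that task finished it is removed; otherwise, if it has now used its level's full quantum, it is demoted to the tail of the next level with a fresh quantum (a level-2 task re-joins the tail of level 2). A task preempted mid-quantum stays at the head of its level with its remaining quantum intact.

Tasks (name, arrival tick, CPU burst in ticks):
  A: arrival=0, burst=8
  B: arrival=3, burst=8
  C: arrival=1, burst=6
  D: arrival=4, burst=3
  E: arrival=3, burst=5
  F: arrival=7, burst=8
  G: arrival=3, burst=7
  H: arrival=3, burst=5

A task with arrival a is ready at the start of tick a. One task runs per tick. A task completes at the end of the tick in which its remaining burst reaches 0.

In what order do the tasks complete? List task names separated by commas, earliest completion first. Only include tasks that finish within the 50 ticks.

t=0: L0/L1/L2 = A/-/- → run A
t=1: L0/L1/L2 = AC/-/- → run A
t=2: L0/L1/L2 = AC/-/- → run A
t=3: L0/L1/L2 = CBEGH/A/- → run C
t=4: L0/L1/L2 = CBEGHD/A/- → run C
t=5: L0/L1/L2 = CBEGHD/A/- → run C
t=6: L0/L1/L2 = BEGHD/AC/- → run B
t=7: L0/L1/L2 = BEGHDF/AC/- → run B
t=8: L0/L1/L2 = BEGHDF/AC/- → run B
t=9: L0/L1/L2 = EGHDF/ACB/- → run E
t=10: L0/L1/L2 = EGHDF/ACB/- → run E
t=11: L0/L1/L2 = EGHDF/ACB/- → run E
t=12: L0/L1/L2 = GHDF/ACBE/- → run G
t=13: L0/L1/L2 = GHDF/ACBE/- → run G
t=14: L0/L1/L2 = GHDF/ACBE/- → run G
t=15: L0/L1/L2 = HDF/ACBEG/- → run H
t=16: L0/L1/L2 = HDF/ACBEG/- → run H
t=17: L0/L1/L2 = HDF/ACBEG/- → run H
t=18: L0/L1/L2 = DF/ACBEGH/- → run D
t=19: L0/L1/L2 = DF/ACBEGH/- → run D
t=20: L0/L1/L2 = DF/ACBEGH/- → run D
t=21: L0/L1/L2 = F/ACBEGH/- → run F
t=22: L0/L1/L2 = F/ACBEGH/- → run F
t=23: L0/L1/L2 = F/ACBEGH/- → run F
t=24: L0/L1/L2 = -/ACBEGHF/- → run A
t=25: L0/L1/L2 = -/ACBEGHF/- → run A
t=26: L0/L1/L2 = -/ACBEGHF/- → run A
t=27: L0/L1/L2 = -/ACBEGHF/- → run A
t=28: L0/L1/L2 = -/ACBEGHF/- → run A
t=29: L0/L1/L2 = -/CBEGHF/- → run C
t=30: L0/L1/L2 = -/CBEGHF/- → run C
t=31: L0/L1/L2 = -/CBEGHF/- → run C
t=32: L0/L1/L2 = -/BEGHF/- → run B
t=33: L0/L1/L2 = -/BEGHF/- → run B
t=34: L0/L1/L2 = -/BEGHF/- → run B
t=35: L0/L1/L2 = -/BEGHF/- → run B
t=36: L0/L1/L2 = -/BEGHF/- → run B
t=37: L0/L1/L2 = -/EGHF/- → run E
t=38: L0/L1/L2 = -/EGHF/- → run E
t=39: L0/L1/L2 = -/GHF/- → run G
t=40: L0/L1/L2 = -/GHF/- → run G
t=41: L0/L1/L2 = -/GHF/- → run G
t=42: L0/L1/L2 = -/GHF/- → run G
t=43: L0/L1/L2 = -/HF/- → run H
t=44: L0/L1/L2 = -/HF/- → run H
t=45: L0/L1/L2 = -/F/- → run F
t=46: L0/L1/L2 = -/F/- → run F
t=47: L0/L1/L2 = -/F/- → run F
t=48: L0/L1/L2 = -/F/- → run F
t=49: L0/L1/L2 = -/F/- → run F

completion order = D, A, C, B, E, G, H, F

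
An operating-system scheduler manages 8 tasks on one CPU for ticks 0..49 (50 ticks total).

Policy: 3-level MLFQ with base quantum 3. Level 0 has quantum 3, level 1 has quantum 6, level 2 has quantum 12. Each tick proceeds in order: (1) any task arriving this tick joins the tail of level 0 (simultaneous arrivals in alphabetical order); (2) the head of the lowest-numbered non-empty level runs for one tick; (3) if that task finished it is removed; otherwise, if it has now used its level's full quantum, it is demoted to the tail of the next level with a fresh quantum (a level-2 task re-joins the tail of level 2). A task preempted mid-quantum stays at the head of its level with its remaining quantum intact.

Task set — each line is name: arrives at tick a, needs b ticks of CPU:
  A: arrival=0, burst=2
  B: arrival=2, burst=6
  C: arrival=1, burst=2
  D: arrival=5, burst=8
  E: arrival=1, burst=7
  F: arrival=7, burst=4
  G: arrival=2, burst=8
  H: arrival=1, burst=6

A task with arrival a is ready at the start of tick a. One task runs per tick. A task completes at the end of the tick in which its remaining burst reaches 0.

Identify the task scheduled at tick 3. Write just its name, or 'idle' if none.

t=0: L0/L1/L2 = A/-/- → run A
t=1: L0/L1/L2 = ACEH/-/- → run A
t=2: L0/L1/L2 = CEHBG/-/- → run C
t=3: L0/L1/L2 = CEHBG/-/- → run C
t=4: L0/L1/L2 = EHBG/-/- → run E
t=5: L0/L1/L2 = EHBGD/-/- → run E
t=6: L0/L1/L2 = EHBGD/-/- → run E
t=7: L0/L1/L2 = HBGDF/E/- → run H
t=8: L0/L1/L2 = HBGDF/E/- → run H
t=9: L0/L1/L2 = HBGDF/E/- → run H
t=10: L0/L1/L2 = BGDF/EH/- → run B
t=11: L0/L1/L2 = BGDF/EH/- → run B
t=12: L0/L1/L2 = BGDF/EH/- → run B
t=13: L0/L1/L2 = GDF/EHB/- → run G
t=14: L0/L1/L2 = GDF/EHB/- → run G
t=15: L0/L1/L2 = GDF/EHB/- → run G
t=16: L0/L1/L2 = DF/EHBG/- → run D
t=17: L0/L1/L2 = DF/EHBG/- → run D
t=18: L0/L1/L2 = DF/EHBG/- → run D
t=19: L0/L1/L2 = F/EHBGD/- → run F
t=20: L0/L1/L2 = F/EHBGD/- → run F
t=21: L0/L1/L2 = F/EHBGD/- → run F
t=22: L0/L1/L2 = -/EHBGDF/- → run E
t=23: L0/L1/L2 = -/EHBGDF/- → run E
t=24: L0/L1/L2 = -/EHBGDF/- → run E
t=25: L0/L1/L2 = -/EHBGDF/- → run E
t=26: L0/L1/L2 = -/HBGDF/- → run H
t=27: L0/L1/L2 = -/HBGDF/- → run H
t=28: L0/L1/L2 = -/HBGDF/- → run H
t=29: L0/L1/L2 = -/BGDF/- → run B
t=30: L0/L1/L2 = -/BGDF/- → run B
t=31: L0/L1/L2 = -/BGDF/- → run B
t=32: L0/L1/L2 = -/GDF/- → run G
t=33: L0/L1/L2 = -/GDF/- → run G
t=34: L0/L1/L2 = -/GDF/- → run G
t=35: L0/L1/L2 = -/GDF/- → run G
t=36: L0/L1/L2 = -/GDF/- → run G
t=37: L0/L1/L2 = -/DF/- → run D
t=38: L0/L1/L2 = -/DF/- → run D
t=39: L0/L1/L2 = -/DF/- → run D
t=40: L0/L1/L2 = -/DF/- → run D
t=41: L0/L1/L2 = -/DF/- → run D
t=42: L0/L1/L2 = -/F/- → run F
t=43: (idle)
t=44: (idle)
t=45: (idle)
t=46: (idle)
t=47: (idle)
t=48: (idle)
t=49: (idle)

running at tick 3 = C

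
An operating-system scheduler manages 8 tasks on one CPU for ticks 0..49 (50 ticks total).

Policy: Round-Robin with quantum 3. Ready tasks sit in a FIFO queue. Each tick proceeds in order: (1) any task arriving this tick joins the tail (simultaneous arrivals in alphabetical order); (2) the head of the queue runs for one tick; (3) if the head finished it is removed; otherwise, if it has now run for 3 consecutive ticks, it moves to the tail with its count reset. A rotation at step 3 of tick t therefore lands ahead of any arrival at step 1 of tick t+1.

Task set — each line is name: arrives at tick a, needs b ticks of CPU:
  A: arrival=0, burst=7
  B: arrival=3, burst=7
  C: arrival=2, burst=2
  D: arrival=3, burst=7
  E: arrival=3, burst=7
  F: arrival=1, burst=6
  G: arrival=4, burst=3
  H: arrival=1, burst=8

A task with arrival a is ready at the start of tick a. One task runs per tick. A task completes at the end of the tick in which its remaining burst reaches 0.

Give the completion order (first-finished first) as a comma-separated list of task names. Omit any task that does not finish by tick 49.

completion order = C, G, F, A, H, B, D, E

t=0: queue=[A] q_used=0 → run A
t=1: queue=[A,F,H] q_used=1 → run A
t=2: queue=[A,F,H,C] q_used=2 → run A
t=3: queue=[F,H,C,A,B,D,E] q_used=0 → run F
t=4: queue=[F,H,C,A,B,D,E,G] q_used=1 → run F
t=5: queue=[F,H,C,A,B,D,E,G] q_used=2 → run F
t=6: queue=[H,C,A,B,D,E,G,F] q_used=0 → run H
t=7: queue=[H,C,A,B,D,E,G,F] q_used=1 → run H
t=8: queue=[H,C,A,B,D,E,G,F] q_used=2 → run H
t=9: queue=[C,A,B,D,E,G,F,H] q_used=0 → run C
t=10: queue=[C,A,B,D,E,G,F,H] q_used=1 → run C
t=11: queue=[A,B,D,E,G,F,H] q_used=0 → run A
t=12: queue=[A,B,D,E,G,F,H] q_used=1 → run A
t=13: queue=[A,B,D,E,G,F,H] q_used=2 → run A
t=14: queue=[B,D,E,G,F,H,A] q_used=0 → run B
t=15: queue=[B,D,E,G,F,H,A] q_used=1 → run B
t=16: queue=[B,D,E,G,F,H,A] q_used=2 → run B
t=17: queue=[D,E,G,F,H,A,B] q_used=0 → run D
t=18: queue=[D,E,G,F,H,A,B] q_used=1 → run D
t=19: queue=[D,E,G,F,H,A,B] q_used=2 → run D
t=20: queue=[E,G,F,H,A,B,D] q_used=0 → run E
t=21: queue=[E,G,F,H,A,B,D] q_used=1 → run E
t=22: queue=[E,G,F,H,A,B,D] q_used=2 → run E
t=23: queue=[G,F,H,A,B,D,E] q_used=0 → run G
t=24: queue=[G,F,H,A,B,D,E] q_used=1 → run G
t=25: queue=[G,F,H,A,B,D,E] q_used=2 → run G
t=26: queue=[F,H,A,B,D,E] q_used=0 → run F
t=27: queue=[F,H,A,B,D,E] q_used=1 → run F
t=28: queue=[F,H,A,B,D,E] q_used=2 → run F
t=29: queue=[H,A,B,D,E] q_used=0 → run H
t=30: queue=[H,A,B,D,E] q_used=1 → run H
t=31: queue=[H,A,B,D,E] q_used=2 → run H
t=32: queue=[A,B,D,E,H] q_used=0 → run A
t=33: queue=[B,D,E,H] q_used=0 → run B
t=34: queue=[B,D,E,H] q_used=1 → run B
t=35: queue=[B,D,E,H] q_used=2 → run B
t=36: queue=[D,E,H,B] q_used=0 → run D
t=37: queue=[D,E,H,B] q_used=1 → run D
t=38: queue=[D,E,H,B] q_used=2 → run D
t=39: queue=[E,H,B,D] q_used=0 → run E
t=40: queue=[E,H,B,D] q_used=1 → run E
t=41: queue=[E,H,B,D] q_used=2 → run E
t=42: queue=[H,B,D,E] q_used=0 → run H
t=43: queue=[H,B,D,E] q_used=1 → run H
t=44: queue=[B,D,E] q_used=0 → run B
t=45: queue=[D,E] q_used=0 → run D
t=46: queue=[E] q_used=0 → run E
t=47: (idle)
t=48: (idle)
t=49: (idle)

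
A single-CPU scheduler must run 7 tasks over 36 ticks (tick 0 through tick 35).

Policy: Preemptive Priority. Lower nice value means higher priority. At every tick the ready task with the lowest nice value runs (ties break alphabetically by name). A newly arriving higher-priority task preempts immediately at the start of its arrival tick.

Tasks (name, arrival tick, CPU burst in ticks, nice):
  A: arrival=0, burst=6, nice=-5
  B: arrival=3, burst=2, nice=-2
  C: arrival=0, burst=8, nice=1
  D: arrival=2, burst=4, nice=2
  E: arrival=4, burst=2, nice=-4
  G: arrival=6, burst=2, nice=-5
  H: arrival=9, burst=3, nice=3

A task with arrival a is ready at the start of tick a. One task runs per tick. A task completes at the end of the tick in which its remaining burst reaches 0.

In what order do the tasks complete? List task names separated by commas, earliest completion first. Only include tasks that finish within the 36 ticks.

completion order = A, G, E, B, C, D, H

t=0: ready={A,C} → run A
t=1: ready={A,C} → run A
t=2: ready={A,C,D} → run A
t=3: ready={A,B,C,D} → run A
t=4: ready={A,B,C,D,E} → run A
t=5: ready={A,B,C,D,E} → run A
t=6: ready={B,C,D,E,G} → run G
t=7: ready={B,C,D,E,G} → run G
t=8: ready={B,C,D,E} → run E
t=9: ready={B,C,D,E,H} → run E
t=10: ready={B,C,D,H} → run B
t=11: ready={B,C,D,H} → run B
t=12: ready={C,D,H} → run C
t=13: ready={C,D,H} → run C
t=14: ready={C,D,H} → run C
t=15: ready={C,D,H} → run C
t=16: ready={C,D,H} → run C
t=17: ready={C,D,H} → run C
t=18: ready={C,D,H} → run C
t=19: ready={C,D,H} → run C
t=20: ready={D,H} → run D
t=21: ready={D,H} → run D
t=22: ready={D,H} → run D
t=23: ready={D,H} → run D
t=24: ready={H} → run H
t=25: ready={H} → run H
t=26: ready={H} → run H
t=27: (idle)
t=28: (idle)
t=29: (idle)
t=30: (idle)
t=31: (idle)
t=32: (idle)
t=33: (idle)
t=34: (idle)
t=35: (idle)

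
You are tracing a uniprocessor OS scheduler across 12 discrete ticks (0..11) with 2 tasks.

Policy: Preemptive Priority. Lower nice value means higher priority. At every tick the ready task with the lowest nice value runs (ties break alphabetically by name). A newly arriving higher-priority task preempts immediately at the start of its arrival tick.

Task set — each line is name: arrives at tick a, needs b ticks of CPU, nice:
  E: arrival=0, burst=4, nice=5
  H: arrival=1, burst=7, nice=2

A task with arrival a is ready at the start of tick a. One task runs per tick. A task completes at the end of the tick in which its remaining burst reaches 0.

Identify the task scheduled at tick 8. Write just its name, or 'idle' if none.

t=0: ready={E} → run E
t=1: ready={E,H} → run H
t=2: ready={E,H} → run H
t=3: ready={E,H} → run H
t=4: ready={E,H} → run H
t=5: ready={E,H} → run H
t=6: ready={E,H} → run H
t=7: ready={E,H} → run H
t=8: ready={E} → run E
t=9: ready={E} → run E
t=10: ready={E} → run E
t=11: (idle)

running at tick 8 = E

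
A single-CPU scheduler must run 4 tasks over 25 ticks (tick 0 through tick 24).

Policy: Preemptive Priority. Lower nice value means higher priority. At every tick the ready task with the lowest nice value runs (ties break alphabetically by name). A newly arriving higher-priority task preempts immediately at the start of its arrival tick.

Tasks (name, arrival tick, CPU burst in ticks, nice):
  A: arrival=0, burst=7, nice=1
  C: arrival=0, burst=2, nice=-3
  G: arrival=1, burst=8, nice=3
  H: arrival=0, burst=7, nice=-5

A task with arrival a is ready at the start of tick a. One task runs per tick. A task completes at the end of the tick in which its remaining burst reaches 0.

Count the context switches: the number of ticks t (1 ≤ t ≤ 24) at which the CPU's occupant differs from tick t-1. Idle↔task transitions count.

context switches = 4

t=0: ready={A,C,H} → run H
t=1: ready={A,C,G,H} → run H
t=2: ready={A,C,G,H} → run H
t=3: ready={A,C,G,H} → run H
t=4: ready={A,C,G,H} → run H
t=5: ready={A,C,G,H} → run H
t=6: ready={A,C,G,H} → run H
t=7: ready={A,C,G} → run C
t=8: ready={A,C,G} → run C
t=9: ready={A,G} → run A
t=10: ready={A,G} → run A
t=11: ready={A,G} → run A
t=12: ready={A,G} → run A
t=13: ready={A,G} → run A
t=14: ready={A,G} → run A
t=15: ready={A,G} → run A
t=16: ready={G} → run G
t=17: ready={G} → run G
t=18: ready={G} → run G
t=19: ready={G} → run G
t=20: ready={G} → run G
t=21: ready={G} → run G
t=22: ready={G} → run G
t=23: ready={G} → run G
t=24: (idle)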